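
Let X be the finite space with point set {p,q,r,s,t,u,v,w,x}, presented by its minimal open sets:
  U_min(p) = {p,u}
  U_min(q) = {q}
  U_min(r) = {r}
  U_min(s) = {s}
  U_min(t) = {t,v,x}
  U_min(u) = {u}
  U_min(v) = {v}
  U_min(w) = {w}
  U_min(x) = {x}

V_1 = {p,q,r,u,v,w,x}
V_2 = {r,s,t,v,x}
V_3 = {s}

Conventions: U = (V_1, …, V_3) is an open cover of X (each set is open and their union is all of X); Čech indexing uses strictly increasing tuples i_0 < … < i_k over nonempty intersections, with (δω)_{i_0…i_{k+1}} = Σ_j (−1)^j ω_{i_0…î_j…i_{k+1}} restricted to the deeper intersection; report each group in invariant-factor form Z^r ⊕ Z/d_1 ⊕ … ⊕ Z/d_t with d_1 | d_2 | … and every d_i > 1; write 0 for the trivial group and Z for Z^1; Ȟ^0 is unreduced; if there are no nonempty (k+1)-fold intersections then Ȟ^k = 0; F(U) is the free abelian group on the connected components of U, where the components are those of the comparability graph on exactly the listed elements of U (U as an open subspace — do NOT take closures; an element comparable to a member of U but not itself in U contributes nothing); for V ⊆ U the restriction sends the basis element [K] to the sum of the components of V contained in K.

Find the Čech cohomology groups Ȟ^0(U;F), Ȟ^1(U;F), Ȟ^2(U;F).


Ȟ^0 ≅ Z^6, Ȟ^1 ≅ 0 and Ȟ^2 ≅ 0

nonempty overlaps:
  V12={r,v,x} V23={s}
components per intersection:
  V1: {p,u} {q} {r} {v} {w} {x}
  V2: {r} {s} {t,v,x}
  V3: {s}
  V12: {r} {v} {x}
  V23: {s}
C dims 10,4; δ0: rk 4, SNF 1^4
degree 0: 10−4−0 = 6 → Ȟ^0 ≅ Z^6
degree 1: 4−0−4 = 0 → Ȟ^1 ≅ 0
degree 2: 0−0−0 = 0 → Ȟ^2 ≅ 0


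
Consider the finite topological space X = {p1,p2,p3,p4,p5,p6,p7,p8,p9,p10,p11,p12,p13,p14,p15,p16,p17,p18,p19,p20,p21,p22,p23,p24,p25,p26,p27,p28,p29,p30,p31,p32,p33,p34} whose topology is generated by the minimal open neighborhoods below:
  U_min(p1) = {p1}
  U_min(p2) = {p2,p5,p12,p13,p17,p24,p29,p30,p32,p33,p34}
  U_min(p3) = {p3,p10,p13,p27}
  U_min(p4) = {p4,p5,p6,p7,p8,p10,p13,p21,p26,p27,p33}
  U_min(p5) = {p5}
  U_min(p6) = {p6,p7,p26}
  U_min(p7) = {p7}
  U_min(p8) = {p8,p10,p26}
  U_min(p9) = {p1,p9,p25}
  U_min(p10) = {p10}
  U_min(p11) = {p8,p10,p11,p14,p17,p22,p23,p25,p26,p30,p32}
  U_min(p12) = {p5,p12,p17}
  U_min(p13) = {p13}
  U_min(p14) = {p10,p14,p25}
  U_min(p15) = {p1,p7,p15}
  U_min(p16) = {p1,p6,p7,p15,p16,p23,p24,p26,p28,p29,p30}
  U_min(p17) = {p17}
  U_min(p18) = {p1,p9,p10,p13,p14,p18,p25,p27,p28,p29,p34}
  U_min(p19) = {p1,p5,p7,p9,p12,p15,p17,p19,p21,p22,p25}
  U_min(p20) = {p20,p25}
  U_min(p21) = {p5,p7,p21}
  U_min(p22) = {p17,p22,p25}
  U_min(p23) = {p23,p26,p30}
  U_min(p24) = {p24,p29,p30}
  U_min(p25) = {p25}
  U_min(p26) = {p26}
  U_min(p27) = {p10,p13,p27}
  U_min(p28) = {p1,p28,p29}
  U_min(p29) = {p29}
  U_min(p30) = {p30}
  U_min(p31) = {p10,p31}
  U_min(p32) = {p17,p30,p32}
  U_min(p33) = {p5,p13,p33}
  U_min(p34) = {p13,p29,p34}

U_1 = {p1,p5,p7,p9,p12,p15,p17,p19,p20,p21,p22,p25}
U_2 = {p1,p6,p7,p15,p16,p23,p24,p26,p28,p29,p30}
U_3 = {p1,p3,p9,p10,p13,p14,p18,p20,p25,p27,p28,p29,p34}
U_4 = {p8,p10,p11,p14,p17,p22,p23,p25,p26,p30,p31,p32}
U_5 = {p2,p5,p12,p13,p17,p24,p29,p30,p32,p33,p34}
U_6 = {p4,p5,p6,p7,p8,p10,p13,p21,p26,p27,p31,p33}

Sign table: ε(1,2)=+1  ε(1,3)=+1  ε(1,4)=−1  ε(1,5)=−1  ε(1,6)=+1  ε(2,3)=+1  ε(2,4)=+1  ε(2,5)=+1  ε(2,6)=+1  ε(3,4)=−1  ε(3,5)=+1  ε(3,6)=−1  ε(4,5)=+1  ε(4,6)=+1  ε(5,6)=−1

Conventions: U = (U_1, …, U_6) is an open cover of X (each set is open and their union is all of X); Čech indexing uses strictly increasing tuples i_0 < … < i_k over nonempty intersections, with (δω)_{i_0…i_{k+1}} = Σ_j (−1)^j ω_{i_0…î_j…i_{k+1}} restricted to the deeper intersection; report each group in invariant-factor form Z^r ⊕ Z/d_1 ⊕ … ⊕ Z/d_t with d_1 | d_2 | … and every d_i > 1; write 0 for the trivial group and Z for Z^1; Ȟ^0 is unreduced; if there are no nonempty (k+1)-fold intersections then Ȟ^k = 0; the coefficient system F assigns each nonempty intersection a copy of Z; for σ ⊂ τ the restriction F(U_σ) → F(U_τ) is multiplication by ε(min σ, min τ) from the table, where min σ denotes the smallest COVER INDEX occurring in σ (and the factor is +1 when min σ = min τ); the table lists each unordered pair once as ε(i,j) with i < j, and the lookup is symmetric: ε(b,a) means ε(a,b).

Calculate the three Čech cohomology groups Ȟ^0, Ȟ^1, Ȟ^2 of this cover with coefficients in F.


nerve of the cover:
  U12={p1,p7,p15} U13={p1,p9,p20,p25} U14={p17,p22,p25} U15={p5,p12,p17} U16={p5,p7,p21} U23={p1,p28,p29} U24={p23,p26,p30} U25={p24,p29,p30} U26={p6,p7,p26} U34={p10,p14,p25} U35={p13,p29,p34} U36={p10,p13,p27} U45={p17,p30,p32} U46={p8,p10,p26,p31} U56={p5,p13,p33}
  U123={p1} U126={p7} U134={p25} U145={p17} U156={p5} U235={p29} U245={p30} U246={p26} U346={p10} U356={p13}
C dims 6,15,10; δ0: rk 6, SNF 1^5·2; δ1: rk 9, SNF 1^9
Ȟ^0 = (6 − 6) − 0 = 0, so Ȟ^0 ≅ 0
Ȟ^1 = (15 − 9) − 6 = 0 plus torsion [2], so Ȟ^1 ≅ Z/2
Ȟ^2 = (10 − 0) − 9 = 1, so Ȟ^2 ≅ Z

Ȟ^0 ≅ 0,  Ȟ^1 ≅ Z/2,  Ȟ^2 ≅ Z


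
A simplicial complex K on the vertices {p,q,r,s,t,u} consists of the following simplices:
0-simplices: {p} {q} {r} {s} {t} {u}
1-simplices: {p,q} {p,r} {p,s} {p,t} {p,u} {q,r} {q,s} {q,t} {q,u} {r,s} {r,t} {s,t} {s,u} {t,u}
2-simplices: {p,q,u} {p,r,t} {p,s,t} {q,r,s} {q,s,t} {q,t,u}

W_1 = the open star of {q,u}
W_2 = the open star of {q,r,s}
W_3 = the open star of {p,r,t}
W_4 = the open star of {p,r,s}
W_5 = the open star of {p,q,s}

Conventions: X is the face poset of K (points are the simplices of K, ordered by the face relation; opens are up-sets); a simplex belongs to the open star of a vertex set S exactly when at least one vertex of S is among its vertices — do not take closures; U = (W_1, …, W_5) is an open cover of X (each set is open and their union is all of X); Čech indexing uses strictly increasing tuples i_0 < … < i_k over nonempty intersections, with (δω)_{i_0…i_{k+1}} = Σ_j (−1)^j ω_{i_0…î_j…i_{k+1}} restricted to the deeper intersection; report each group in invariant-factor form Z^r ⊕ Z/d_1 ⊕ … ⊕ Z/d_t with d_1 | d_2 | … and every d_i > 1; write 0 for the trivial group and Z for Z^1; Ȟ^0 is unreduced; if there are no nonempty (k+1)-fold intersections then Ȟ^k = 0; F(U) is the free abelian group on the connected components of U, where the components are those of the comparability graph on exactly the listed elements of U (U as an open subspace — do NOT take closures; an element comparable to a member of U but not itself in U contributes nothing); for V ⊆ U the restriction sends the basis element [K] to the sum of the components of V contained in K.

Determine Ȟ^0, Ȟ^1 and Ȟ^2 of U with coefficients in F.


Ȟ^0 ≅ Z, Ȟ^1 ≅ Z, Ȟ^2 ≅ 0

nerve of the cover:
  W1={{q},{u},{p,q},{p,u},{q,r},{q,s},{q,t},{q,u},{s,u},{t,u},{p,q,u},{q,r,s},{q,s,t},{q,t,u}} W2={{q},{r},{s},{p,q},{p,r},{p,s},{q,r},{q,s},{q,t},{q,u},{r,s},{r,t},{s,t},{s,u},{p,q,u},{p,r,t},{p,s,t},{q,r,s},{q,s,t},{q,t,u}} W3={{p},{r},{t},{p,q},{p,r},{p,s},{p,t},{p,u},{q,r},{q,t},{r,s},{r,t},{s,t},{t,u},{p,q,u},{p,r,t},{p,s,t},{q,r,s},{q,s,t},{q,t,u}} W4={{p},{r},{s},{p,q},{p,r},{p,s},{p,t},{p,u},{q,r},{q,s},{r,s},{r,t},{s,t},{s,u},{p,q,u},{p,r,t},{p,s,t},{q,r,s},{q,s,t}} W5={{p},{q},{s},{p,q},{p,r},{p,s},{p,t},{p,u},{q,r},{q,s},{q,t},{q,u},{r,s},{s,t},{s,u},{p,q,u},{p,r,t},{p,s,t},{q,r,s},{q,s,t},{q,t,u}}
  W12={{q},{p,q},{q,r},{q,s},{q,t},{q,u},{s,u},{p,q,u},{q,r,s},{q,s,t},{q,t,u}} W13={{p,q},{p,u},{q,r},{q,t},{t,u},{p,q,u},{q,r,s},{q,s,t},{q,t,u}} W14={{p,q},{p,u},{q,r},{q,s},{s,u},{p,q,u},{q,r,s},{q,s,t}} W15={{q},{p,q},{p,u},{q,r},{q,s},{q,t},{q,u},{s,u},{p,q,u},{q,r,s},{q,s,t},{q,t,u}} W23={{r},{p,q},{p,r},{p,s},{q,r},{q,t},{r,s},{r,t},{s,t},{p,q,u},{p,r,t},{p,s,t},{q,r,s},{q,s,t},{q,t,u}} W24={{r},{s},{p,q},{p,r},{p,s},{q,r},{q,s},{r,s},{r,t},{s,t},{s,u},{p,q,u},{p,r,t},{p,s,t},{q,r,s},{q,s,t}} W25={{q},{s},{p,q},{p,r},{p,s},{q,r},{q,s},{q,t},{q,u},{r,s},{s,t},{s,u},{p,q,u},{p,r,t},{p,s,t},{q,r,s},{q,s,t},{q,t,u}} W34={{p},{r},{p,q},{p,r},{p,s},{p,t},{p,u},{q,r},{r,s},{r,t},{s,t},{p,q,u},{p,r,t},{p,s,t},{q,r,s},{q,s,t}} W35={{p},{p,q},{p,r},{p,s},{p,t},{p,u},{q,r},{q,t},{r,s},{s,t},{p,q,u},{p,r,t},{p,s,t},{q,r,s},{q,s,t},{q,t,u}} W45={{p},{s},{p,q},{p,r},{p,s},{p,t},{p,u},{q,r},{q,s},{r,s},{s,t},{s,u},{p,q,u},{p,r,t},{p,s,t},{q,r,s},{q,s,t}}
  W123={{p,q},{q,r},{q,t},{p,q,u},{q,r,s},{q,s,t},{q,t,u}} W124={{p,q},{q,r},{q,s},{s,u},{p,q,u},{q,r,s},{q,s,t}} W125={{q},{p,q},{q,r},{q,s},{q,t},{q,u},{s,u},{p,q,u},{q,r,s},{q,s,t},{q,t,u}} W134={{p,q},{p,u},{q,r},{p,q,u},{q,r,s},{q,s,t}} W135={{p,q},{p,u},{q,r},{q,t},{p,q,u},{q,r,s},{q,s,t},{q,t,u}} W145={{p,q},{p,u},{q,r},{q,s},{s,u},{p,q,u},{q,r,s},{q,s,t}} W234={{r},{p,q},{p,r},{p,s},{q,r},{r,s},{r,t},{s,t},{p,q,u},{p,r,t},{p,s,t},{q,r,s},{q,s,t}} W235={{p,q},{p,r},{p,s},{q,r},{q,t},{r,s},{s,t},{p,q,u},{p,r,t},{p,s,t},{q,r,s},{q,s,t},{q,t,u}} W245={{s},{p,q},{p,r},{p,s},{q,r},{q,s},{r,s},{s,t},{s,u},{p,q,u},{p,r,t},{p,s,t},{q,r,s},{q,s,t}} W345={{p},{p,q},{p,r},{p,s},{p,t},{p,u},{q,r},{r,s},{s,t},{p,q,u},{p,r,t},{p,s,t},{q,r,s},{q,s,t}}
  W1234={{p,q},{q,r},{p,q,u},{q,r,s},{q,s,t}} W1235={{p,q},{q,r},{q,t},{p,q,u},{q,r,s},{q,s,t},{q,t,u}} W1245={{p,q},{q,r},{q,s},{s,u},{p,q,u},{q,r,s},{q,s,t}} W1345={{p,q},{p,u},{q,r},{p,q,u},{q,r,s},{q,s,t}} W2345={{p,q},{p,r},{p,s},{q,r},{r,s},{s,t},{p,q,u},{p,r,t},{p,s,t},{q,r,s},{q,s,t}}
  W12345={{p,q},{q,r},{p,q,u},{q,r,s},{q,s,t}}
components per intersection:
  W1: {{q},{u},{p,q},{p,u},{q,r},{q,s},{q,t},{q,u},{s,u},{t,u},{p,q,u},{q,r,s},{q,s,t},{q,t,u}}
  W2: {{q},{r},{s},{p,q},{p,r},{p,s},{q,r},{q,s},{q,t},{q,u},{r,s},{r,t},{s,t},{s,u},{p,q,u},{p,r,t},{p,s,t},{q,r,s},{q,s,t},{q,t,u}}
  W3: {{p},{r},{t},{p,q},{p,r},{p,s},{p,t},{p,u},{q,r},{q,t},{r,s},{r,t},{s,t},{t,u},{p,q,u},{p,r,t},{p,s,t},{q,r,s},{q,s,t},{q,t,u}}
  W4: {{p},{r},{s},{p,q},{p,r},{p,s},{p,t},{p,u},{q,r},{q,s},{r,s},{r,t},{s,t},{s,u},{p,q,u},{p,r,t},{p,s,t},{q,r,s},{q,s,t}}
  W5: {{p},{q},{s},{p,q},{p,r},{p,s},{p,t},{p,u},{q,r},{q,s},{q,t},{q,u},{r,s},{s,t},{s,u},{p,q,u},{p,r,t},{p,s,t},{q,r,s},{q,s,t},{q,t,u}}
  W12: {{q},{p,q},{q,r},{q,s},{q,t},{q,u},{p,q,u},{q,r,s},{q,s,t},{q,t,u}} {{s,u}}
  W13: {{p,q},{p,u},{p,q,u}} {{q,r},{q,r,s}} {{q,t},{t,u},{q,s,t},{q,t,u}}
  W14: {{p,q},{p,u},{p,q,u}} {{q,r},{q,s},{q,r,s},{q,s,t}} {{s,u}}
  W15: {{q},{p,q},{p,u},{q,r},{q,s},{q,t},{q,u},{p,q,u},{q,r,s},{q,s,t},{q,t,u}} {{s,u}}
  W23: {{r},{p,r},{q,r},{r,s},{r,t},{p,r,t},{q,r,s}} {{p,q},{p,q,u}} {{p,s},{q,t},{s,t},{p,s,t},{q,s,t},{q,t,u}}
  W24: {{r},{s},{p,r},{p,s},{q,r},{q,s},{r,s},{r,t},{s,t},{s,u},{p,r,t},{p,s,t},{q,r,s},{q,s,t}} {{p,q},{p,q,u}}
  W25: {{q},{s},{p,q},{p,s},{q,r},{q,s},{q,t},{q,u},{r,s},{s,t},{s,u},{p,q,u},{p,s,t},{q,r,s},{q,s,t},{q,t,u}} {{p,r},{p,r,t}}
  W34: {{p},{r},{p,q},{p,r},{p,s},{p,t},{p,u},{q,r},{r,s},{r,t},{s,t},{p,q,u},{p,r,t},{p,s,t},{q,r,s},{q,s,t}}
  W35: {{p},{p,q},{p,r},{p,s},{p,t},{p,u},{q,t},{s,t},{p,q,u},{p,r,t},{p,s,t},{q,s,t},{q,t,u}} {{q,r},{r,s},{q,r,s}}
  W45: {{p},{s},{p,q},{p,r},{p,s},{p,t},{p,u},{q,r},{q,s},{r,s},{s,t},{s,u},{p,q,u},{p,r,t},{p,s,t},{q,r,s},{q,s,t}}
  W123: {{p,q},{p,q,u}} {{q,r},{q,r,s}} {{q,t},{q,s,t},{q,t,u}}
  W124: {{p,q},{p,q,u}} {{q,r},{q,s},{q,r,s},{q,s,t}} {{s,u}}
  W125: {{q},{p,q},{q,r},{q,s},{q,t},{q,u},{p,q,u},{q,r,s},{q,s,t},{q,t,u}} {{s,u}}
  W134: {{p,q},{p,u},{p,q,u}} {{q,r},{q,r,s}} {{q,s,t}}
  W135: {{p,q},{p,u},{p,q,u}} {{q,r},{q,r,s}} {{q,t},{q,s,t},{q,t,u}}
  W145: {{p,q},{p,u},{p,q,u}} {{q,r},{q,s},{q,r,s},{q,s,t}} {{s,u}}
  W234: {{r},{p,r},{q,r},{r,s},{r,t},{p,r,t},{q,r,s}} {{p,q},{p,q,u}} {{p,s},{s,t},{p,s,t},{q,s,t}}
  W235: {{p,q},{p,q,u}} {{p,r},{p,r,t}} {{p,s},{q,t},{s,t},{p,s,t},{q,s,t},{q,t,u}} {{q,r},{r,s},{q,r,s}}
  W245: {{s},{p,s},{q,r},{q,s},{r,s},{s,t},{s,u},{p,s,t},{q,r,s},{q,s,t}} {{p,q},{p,q,u}} {{p,r},{p,r,t}}
  W345: {{p},{p,q},{p,r},{p,s},{p,t},{p,u},{s,t},{p,q,u},{p,r,t},{p,s,t},{q,s,t}} {{q,r},{r,s},{q,r,s}}
  W1234: {{p,q},{p,q,u}} {{q,r},{q,r,s}} {{q,s,t}}
  W1235: {{p,q},{p,q,u}} {{q,r},{q,r,s}} {{q,t},{q,s,t},{q,t,u}}
  W1245: {{p,q},{p,q,u}} {{q,r},{q,s},{q,r,s},{q,s,t}} {{s,u}}
  W1345: {{p,q},{p,u},{p,q,u}} {{q,r},{q,r,s}} {{q,s,t}}
  W2345: {{p,q},{p,q,u}} {{p,r},{p,r,t}} {{p,s},{s,t},{p,s,t},{q,s,t}} {{q,r},{r,s},{q,r,s}}
  W12345: {{p,q},{p,q,u}} {{q,r},{q,r,s}} {{q,s,t}}
C dims 5,21,29,16; δ0: rk 4, SNF 1^4; δ1: rk 16, SNF 1^16; δ2: rk 13, SNF 1^13
Ȟ^0 = (5 − 4) − 0 = 1, so Ȟ^0 ≅ Z
Ȟ^1 = (21 − 16) − 4 = 1, so Ȟ^1 ≅ Z
Ȟ^2 = (29 − 13) − 16 = 0, so Ȟ^2 ≅ 0


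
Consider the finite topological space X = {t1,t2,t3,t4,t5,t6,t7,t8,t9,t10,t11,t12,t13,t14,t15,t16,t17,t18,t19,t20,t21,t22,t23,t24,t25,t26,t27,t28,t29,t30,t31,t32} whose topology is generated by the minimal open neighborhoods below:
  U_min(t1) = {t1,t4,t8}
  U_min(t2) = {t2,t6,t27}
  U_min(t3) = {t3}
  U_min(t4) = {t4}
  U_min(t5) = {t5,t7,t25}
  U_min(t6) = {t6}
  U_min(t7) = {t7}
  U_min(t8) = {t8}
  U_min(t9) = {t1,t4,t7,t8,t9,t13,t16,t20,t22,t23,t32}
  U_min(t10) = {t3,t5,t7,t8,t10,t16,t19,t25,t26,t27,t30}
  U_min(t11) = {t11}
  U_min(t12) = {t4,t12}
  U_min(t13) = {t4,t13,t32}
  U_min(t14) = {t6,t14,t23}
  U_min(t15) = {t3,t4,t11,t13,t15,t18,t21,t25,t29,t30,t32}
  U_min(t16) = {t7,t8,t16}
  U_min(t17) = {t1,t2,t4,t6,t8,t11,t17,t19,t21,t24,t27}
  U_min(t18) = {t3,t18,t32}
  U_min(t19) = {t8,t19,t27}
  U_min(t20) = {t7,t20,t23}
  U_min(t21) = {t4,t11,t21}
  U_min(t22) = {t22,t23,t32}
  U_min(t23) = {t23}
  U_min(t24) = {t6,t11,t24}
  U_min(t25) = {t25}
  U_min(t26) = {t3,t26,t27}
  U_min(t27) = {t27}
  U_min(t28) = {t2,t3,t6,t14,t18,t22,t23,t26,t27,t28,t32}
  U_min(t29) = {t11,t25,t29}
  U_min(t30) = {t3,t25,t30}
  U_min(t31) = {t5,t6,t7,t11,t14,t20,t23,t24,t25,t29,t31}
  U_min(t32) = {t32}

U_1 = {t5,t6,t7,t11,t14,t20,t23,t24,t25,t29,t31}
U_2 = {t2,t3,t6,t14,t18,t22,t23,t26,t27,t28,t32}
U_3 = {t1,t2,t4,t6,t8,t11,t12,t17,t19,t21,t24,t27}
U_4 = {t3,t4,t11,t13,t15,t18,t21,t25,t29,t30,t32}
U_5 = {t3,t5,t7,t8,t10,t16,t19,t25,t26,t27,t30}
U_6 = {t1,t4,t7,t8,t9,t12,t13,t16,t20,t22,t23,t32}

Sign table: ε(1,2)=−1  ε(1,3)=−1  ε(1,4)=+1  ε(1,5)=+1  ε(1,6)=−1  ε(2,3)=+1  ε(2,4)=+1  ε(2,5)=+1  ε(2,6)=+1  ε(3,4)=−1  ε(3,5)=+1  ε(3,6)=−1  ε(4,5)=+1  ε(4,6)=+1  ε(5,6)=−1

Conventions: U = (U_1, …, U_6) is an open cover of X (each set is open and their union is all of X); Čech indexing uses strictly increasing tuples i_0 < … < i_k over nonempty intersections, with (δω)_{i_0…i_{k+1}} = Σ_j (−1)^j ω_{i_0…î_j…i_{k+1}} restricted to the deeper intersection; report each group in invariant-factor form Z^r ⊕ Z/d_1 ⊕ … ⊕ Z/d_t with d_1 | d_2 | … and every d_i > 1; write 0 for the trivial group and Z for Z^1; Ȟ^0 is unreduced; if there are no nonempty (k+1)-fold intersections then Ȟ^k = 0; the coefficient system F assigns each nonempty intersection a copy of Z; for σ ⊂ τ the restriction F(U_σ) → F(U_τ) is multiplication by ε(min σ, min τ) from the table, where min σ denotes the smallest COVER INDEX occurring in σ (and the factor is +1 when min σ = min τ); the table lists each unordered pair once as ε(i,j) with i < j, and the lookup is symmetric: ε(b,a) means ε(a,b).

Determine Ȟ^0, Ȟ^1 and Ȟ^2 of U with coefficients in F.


cover nerve:
  U12={t6,t14,t23} U13={t6,t11,t24} U14={t11,t25,t29} U15={t5,t7,t25} U16={t7,t20,t23} U23={t2,t6,t27} U24={t3,t18,t32} U25={t3,t26,t27} U26={t22,t23,t32} U34={t4,t11,t21} U35={t8,t19,t27} U36={t1,t4,t8,t12} U45={t3,t25,t30} U46={t4,t13,t32} U56={t7,t8,t16}
  U123={t6} U126={t23} U134={t11} U145={t25} U156={t7} U235={t27} U245={t3} U246={t32} U346={t4} U356={t8}
C dims 6,15,10; δ0: rk 6, SNF 1^5·2; δ1: rk 9, SNF 1^9
Ȟ^0: (6−6)−0=0 ⇒ 0
Ȟ^1: (15−9)−6=0 plus torsion [2] ⇒ Z/2
Ȟ^2: (10−0)−9=1 ⇒ Z

Ȟ^0 ≅ 0,  Ȟ^1 ≅ Z/2,  Ȟ^2 ≅ Z


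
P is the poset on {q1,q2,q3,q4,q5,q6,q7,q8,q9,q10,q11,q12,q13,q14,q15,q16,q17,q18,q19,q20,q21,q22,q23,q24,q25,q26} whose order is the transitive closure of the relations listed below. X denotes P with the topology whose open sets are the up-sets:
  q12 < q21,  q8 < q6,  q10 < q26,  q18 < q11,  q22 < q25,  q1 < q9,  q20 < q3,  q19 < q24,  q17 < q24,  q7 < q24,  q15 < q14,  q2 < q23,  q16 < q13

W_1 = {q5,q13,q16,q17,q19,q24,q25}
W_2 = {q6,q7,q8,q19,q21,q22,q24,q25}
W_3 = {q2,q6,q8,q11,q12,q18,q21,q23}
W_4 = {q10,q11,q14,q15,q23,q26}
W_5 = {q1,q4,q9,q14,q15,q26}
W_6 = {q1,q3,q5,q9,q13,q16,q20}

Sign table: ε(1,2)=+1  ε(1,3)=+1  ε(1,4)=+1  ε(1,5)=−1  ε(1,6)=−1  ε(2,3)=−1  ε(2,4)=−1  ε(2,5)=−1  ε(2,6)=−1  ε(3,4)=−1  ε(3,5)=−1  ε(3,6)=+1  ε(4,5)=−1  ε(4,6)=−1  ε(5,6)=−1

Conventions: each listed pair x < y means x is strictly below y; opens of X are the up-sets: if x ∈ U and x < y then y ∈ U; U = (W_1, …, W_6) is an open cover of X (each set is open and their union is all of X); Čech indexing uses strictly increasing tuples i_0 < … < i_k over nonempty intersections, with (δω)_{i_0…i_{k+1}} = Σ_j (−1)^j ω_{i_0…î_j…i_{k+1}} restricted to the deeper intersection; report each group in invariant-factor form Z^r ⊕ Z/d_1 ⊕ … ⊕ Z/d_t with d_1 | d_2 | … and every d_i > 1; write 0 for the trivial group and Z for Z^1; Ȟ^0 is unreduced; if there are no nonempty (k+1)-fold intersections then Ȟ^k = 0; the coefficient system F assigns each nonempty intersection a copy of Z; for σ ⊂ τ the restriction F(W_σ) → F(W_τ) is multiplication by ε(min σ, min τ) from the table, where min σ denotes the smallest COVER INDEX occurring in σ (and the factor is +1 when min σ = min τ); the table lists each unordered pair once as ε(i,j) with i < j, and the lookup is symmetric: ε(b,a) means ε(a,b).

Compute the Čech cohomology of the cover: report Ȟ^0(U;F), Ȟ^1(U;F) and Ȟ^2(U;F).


Ȟ^0 = 0,  Ȟ^1 = Z/2,  Ȟ^2 = 0

nonempty intersections:
  W12={q19,q24,q25} W16={q5,q13,q16} W23={q6,q8,q21} W34={q11,q23} W45={q14,q15,q26} W56={q1,q9}
C dims 6,6; δ0: rk 6, SNF 1^5·2
Ȟ^0: (6−6)−0=0 ⇒ 0
Ȟ^1: (6−0)−6=0 plus torsion [2] ⇒ Z/2
Ȟ^2: (0−0)−0=0 ⇒ 0


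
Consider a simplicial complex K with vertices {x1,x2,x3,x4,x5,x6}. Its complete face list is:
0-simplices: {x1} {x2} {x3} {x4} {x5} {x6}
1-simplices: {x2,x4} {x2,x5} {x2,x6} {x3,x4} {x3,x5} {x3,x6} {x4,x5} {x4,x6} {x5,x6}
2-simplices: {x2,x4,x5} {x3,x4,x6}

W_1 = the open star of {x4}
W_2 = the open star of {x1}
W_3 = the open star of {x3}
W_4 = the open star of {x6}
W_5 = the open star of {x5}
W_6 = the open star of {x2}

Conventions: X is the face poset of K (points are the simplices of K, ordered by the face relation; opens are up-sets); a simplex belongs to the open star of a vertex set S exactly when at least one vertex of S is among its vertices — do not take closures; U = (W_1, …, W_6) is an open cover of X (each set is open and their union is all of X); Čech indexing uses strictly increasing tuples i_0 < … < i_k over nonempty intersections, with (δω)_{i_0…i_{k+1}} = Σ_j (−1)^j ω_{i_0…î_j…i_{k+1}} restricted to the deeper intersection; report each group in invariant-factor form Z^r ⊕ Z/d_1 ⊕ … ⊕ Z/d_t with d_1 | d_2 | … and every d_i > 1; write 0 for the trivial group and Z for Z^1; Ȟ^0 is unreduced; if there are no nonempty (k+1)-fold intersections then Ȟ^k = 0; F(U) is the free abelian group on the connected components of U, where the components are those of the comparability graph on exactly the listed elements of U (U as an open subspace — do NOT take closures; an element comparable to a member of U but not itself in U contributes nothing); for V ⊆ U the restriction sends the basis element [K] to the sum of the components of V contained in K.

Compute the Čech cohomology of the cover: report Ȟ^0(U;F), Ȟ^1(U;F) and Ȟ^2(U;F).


cover nerve:
  W1={{x4},{x2,x4},{x3,x4},{x4,x5},{x4,x6},{x2,x4,x5},{x3,x4,x6}} W2={{x1}} W3={{x3},{x3,x4},{x3,x5},{x3,x6},{x3,x4,x6}} W4={{x6},{x2,x6},{x3,x6},{x4,x6},{x5,x6},{x3,x4,x6}} W5={{x5},{x2,x5},{x3,x5},{x4,x5},{x5,x6},{x2,x4,x5}} W6={{x2},{x2,x4},{x2,x5},{x2,x6},{x2,x4,x5}}
  W13={{x3,x4},{x3,x4,x6}} W14={{x4,x6},{x3,x4,x6}} W15={{x4,x5},{x2,x4,x5}} W16={{x2,x4},{x2,x4,x5}} W34={{x3,x6},{x3,x4,x6}} W35={{x3,x5}} W45={{x5,x6}} W46={{x2,x6}} W56={{x2,x5},{x2,x4,x5}}
  W134={{x3,x4,x6}} W156={{x2,x4,x5}}
components per intersection:
  W1: {{x4},{x2,x4},{x3,x4},{x4,x5},{x4,x6},{x2,x4,x5},{x3,x4,x6}}
  W2: {{x1}}
  W3: {{x3},{x3,x4},{x3,x5},{x3,x6},{x3,x4,x6}}
  W4: {{x6},{x2,x6},{x3,x6},{x4,x6},{x5,x6},{x3,x4,x6}}
  W5: {{x5},{x2,x5},{x3,x5},{x4,x5},{x5,x6},{x2,x4,x5}}
  W6: {{x2},{x2,x4},{x2,x5},{x2,x6},{x2,x4,x5}}
  W13: {{x3,x4},{x3,x4,x6}}
  W14: {{x4,x6},{x3,x4,x6}}
  W15: {{x4,x5},{x2,x4,x5}}
  W16: {{x2,x4},{x2,x4,x5}}
  W34: {{x3,x6},{x3,x4,x6}}
  W35: {{x3,x5}}
  W45: {{x5,x6}}
  W46: {{x2,x6}}
  W56: {{x2,x5},{x2,x4,x5}}
  W134: {{x3,x4,x6}}
  W156: {{x2,x4,x5}}
C dims 6,9,2; δ0: rk 4, SNF 1^4; δ1: rk 2, SNF 1^2
Ȟ^0: (6−4)−0=2 ⇒ Z^2
Ȟ^1: (9−2)−4=3 ⇒ Z^3
Ȟ^2: (2−0)−2=0 ⇒ 0

Ȟ^0 ≅ Z^2, Ȟ^1 ≅ Z^3 and Ȟ^2 ≅ 0


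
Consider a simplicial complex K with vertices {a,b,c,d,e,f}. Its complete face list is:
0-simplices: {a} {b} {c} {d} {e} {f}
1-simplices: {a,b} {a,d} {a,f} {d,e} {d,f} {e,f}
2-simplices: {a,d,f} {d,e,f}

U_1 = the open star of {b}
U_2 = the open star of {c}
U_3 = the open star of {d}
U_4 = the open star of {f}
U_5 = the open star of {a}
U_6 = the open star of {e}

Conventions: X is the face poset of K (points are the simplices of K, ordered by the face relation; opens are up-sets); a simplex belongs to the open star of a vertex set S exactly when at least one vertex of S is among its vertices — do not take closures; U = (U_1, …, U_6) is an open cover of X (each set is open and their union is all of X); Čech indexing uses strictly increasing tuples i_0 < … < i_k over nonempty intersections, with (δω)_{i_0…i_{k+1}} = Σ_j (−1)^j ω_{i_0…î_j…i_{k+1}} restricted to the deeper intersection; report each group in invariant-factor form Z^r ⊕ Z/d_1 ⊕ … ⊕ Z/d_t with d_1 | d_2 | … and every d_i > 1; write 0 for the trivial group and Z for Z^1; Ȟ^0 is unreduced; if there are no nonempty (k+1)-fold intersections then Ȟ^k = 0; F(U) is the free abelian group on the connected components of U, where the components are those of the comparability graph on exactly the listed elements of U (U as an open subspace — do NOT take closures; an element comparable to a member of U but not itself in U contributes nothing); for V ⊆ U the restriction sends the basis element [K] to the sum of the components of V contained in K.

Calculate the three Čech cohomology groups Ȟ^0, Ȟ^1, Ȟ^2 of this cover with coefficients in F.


cover nerve:
  U1={{b},{a,b}} U2={{c}} U3={{d},{a,d},{d,e},{d,f},{a,d,f},{d,e,f}} U4={{f},{a,f},{d,f},{e,f},{a,d,f},{d,e,f}} U5={{a},{a,b},{a,d},{a,f},{a,d,f}} U6={{e},{d,e},{e,f},{d,e,f}}
  U15={{a,b}} U34={{d,f},{a,d,f},{d,e,f}} U35={{a,d},{a,d,f}} U36={{d,e},{d,e,f}} U45={{a,f},{a,d,f}} U46={{e,f},{d,e,f}}
  U345={{a,d,f}} U346={{d,e,f}}
components per intersection:
  U1: {{b},{a,b}}
  U2: {{c}}
  U3: {{d},{a,d},{d,e},{d,f},{a,d,f},{d,e,f}}
  U4: {{f},{a,f},{d,f},{e,f},{a,d,f},{d,e,f}}
  U5: {{a},{a,b},{a,d},{a,f},{a,d,f}}
  U6: {{e},{d,e},{e,f},{d,e,f}}
  U15: {{a,b}}
  U34: {{d,f},{a,d,f},{d,e,f}}
  U35: {{a,d},{a,d,f}}
  U36: {{d,e},{d,e,f}}
  U45: {{a,f},{a,d,f}}
  U46: {{e,f},{d,e,f}}
  U345: {{a,d,f}}
  U346: {{d,e,f}}
C dims 6,6,2; δ0: rk 4, SNF 1^4; δ1: rk 2, SNF 1^2
Ȟ^0: (6−4)−0=2 ⇒ Z^2
Ȟ^1: (6−2)−4=0 ⇒ 0
Ȟ^2: (2−0)−2=0 ⇒ 0

Ȟ^0 = Z^2, Ȟ^1 = 0 and Ȟ^2 = 0


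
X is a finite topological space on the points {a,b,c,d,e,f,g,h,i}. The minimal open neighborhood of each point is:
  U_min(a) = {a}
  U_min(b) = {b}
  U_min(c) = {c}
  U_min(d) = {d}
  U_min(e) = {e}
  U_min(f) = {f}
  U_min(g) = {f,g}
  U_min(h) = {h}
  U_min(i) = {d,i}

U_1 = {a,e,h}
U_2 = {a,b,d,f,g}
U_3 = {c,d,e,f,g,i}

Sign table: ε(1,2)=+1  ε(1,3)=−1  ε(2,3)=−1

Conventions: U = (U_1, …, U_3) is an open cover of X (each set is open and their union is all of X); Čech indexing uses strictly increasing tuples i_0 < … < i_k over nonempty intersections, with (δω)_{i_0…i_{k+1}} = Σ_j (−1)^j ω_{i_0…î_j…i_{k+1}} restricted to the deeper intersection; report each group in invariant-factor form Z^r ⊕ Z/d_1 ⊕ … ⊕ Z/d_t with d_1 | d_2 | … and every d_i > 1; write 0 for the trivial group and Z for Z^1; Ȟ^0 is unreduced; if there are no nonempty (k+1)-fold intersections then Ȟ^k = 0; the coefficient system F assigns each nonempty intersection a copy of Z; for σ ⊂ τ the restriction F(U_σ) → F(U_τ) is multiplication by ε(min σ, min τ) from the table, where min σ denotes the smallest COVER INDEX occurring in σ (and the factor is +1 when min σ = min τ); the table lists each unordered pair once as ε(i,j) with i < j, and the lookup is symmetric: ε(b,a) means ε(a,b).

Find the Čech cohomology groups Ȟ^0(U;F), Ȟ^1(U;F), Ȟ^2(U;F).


nerve simplices:
  U12={a} U13={e} U23={d,f,g}
C dims 3,3; δ0: rk 2, SNF 1^2
degree 0: 3−2−0 = 1 → Ȟ^0 ≅ Z
degree 1: 3−0−2 = 1 → Ȟ^1 ≅ Z
degree 2: 0−0−0 = 0 → Ȟ^2 ≅ 0

Ȟ^0 = Z, Ȟ^1 = Z, Ȟ^2 = 0


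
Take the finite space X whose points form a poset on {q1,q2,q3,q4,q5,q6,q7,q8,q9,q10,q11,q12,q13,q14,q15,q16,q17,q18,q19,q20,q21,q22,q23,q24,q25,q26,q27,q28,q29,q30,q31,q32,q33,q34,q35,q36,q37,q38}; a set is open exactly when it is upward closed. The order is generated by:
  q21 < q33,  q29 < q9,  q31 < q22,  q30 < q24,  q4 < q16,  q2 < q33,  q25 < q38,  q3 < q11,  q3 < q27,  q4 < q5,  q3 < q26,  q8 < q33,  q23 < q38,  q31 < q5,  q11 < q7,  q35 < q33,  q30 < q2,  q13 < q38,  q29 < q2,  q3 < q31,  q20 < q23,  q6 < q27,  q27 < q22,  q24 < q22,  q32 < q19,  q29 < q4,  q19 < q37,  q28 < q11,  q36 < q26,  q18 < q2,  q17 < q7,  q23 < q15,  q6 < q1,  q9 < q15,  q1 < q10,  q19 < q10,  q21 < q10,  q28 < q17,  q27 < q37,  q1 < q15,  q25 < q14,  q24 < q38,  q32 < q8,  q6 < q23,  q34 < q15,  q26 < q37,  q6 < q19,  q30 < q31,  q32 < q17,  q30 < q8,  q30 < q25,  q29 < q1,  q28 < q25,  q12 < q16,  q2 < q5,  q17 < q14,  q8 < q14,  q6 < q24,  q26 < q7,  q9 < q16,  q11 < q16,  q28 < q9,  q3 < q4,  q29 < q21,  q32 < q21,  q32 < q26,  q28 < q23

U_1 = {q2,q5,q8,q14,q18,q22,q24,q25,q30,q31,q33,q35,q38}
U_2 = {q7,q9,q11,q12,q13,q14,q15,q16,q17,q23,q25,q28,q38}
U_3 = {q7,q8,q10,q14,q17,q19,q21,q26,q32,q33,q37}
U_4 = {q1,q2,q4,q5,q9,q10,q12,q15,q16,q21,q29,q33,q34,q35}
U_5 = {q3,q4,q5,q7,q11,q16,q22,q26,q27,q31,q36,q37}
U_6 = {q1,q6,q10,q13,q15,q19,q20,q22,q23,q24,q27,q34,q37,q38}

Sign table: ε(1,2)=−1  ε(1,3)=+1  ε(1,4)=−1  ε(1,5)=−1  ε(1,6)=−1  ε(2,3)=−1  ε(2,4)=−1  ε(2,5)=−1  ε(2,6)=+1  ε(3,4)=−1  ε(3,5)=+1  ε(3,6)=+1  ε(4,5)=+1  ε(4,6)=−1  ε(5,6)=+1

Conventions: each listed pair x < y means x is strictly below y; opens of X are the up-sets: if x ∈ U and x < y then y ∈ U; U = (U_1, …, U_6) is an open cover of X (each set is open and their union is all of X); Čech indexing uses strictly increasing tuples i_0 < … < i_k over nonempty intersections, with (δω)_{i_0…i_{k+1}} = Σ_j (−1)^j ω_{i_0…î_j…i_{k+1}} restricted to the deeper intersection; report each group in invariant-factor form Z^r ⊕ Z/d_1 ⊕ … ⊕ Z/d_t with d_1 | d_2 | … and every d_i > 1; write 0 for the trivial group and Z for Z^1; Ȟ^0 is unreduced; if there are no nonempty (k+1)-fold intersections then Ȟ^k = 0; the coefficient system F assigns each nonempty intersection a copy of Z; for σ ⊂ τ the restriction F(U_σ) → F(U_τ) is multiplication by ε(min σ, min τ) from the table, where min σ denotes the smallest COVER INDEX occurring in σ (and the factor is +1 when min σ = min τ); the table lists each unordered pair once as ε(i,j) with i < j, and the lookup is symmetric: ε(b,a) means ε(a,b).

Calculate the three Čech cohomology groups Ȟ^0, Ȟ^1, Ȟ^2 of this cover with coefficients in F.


nonempty intersections:
  U12={q14,q25,q38} U13={q8,q14,q33} U14={q2,q5,q33,q35} U15={q5,q22,q31} U16={q22,q24,q38} U23={q7,q14,q17} U24={q9,q12,q15,q16} U25={q7,q11,q16} U26={q13,q15,q23,q38} U34={q10,q21,q33} U35={q7,q26,q37} U36={q10,q19,q37} U45={q4,q5,q16} U46={q1,q10,q15,q34} U56={q22,q27,q37}
  U123={q14} U126={q38} U134={q33} U145={q5} U156={q22} U235={q7} U245={q16} U246={q15} U346={q10} U356={q37}
C dims 6,15,10; δ0: rk 6, SNF 1^5·2; δ1: rk 9, SNF 1^9
Ȟ^0: (6−6)−0=0 ⇒ 0
Ȟ^1: (15−9)−6=0 plus torsion [2] ⇒ Z/2
Ȟ^2: (10−0)−9=1 ⇒ Z

Ȟ^0 ≅ 0, Ȟ^1 ≅ Z/2 and Ȟ^2 ≅ Z


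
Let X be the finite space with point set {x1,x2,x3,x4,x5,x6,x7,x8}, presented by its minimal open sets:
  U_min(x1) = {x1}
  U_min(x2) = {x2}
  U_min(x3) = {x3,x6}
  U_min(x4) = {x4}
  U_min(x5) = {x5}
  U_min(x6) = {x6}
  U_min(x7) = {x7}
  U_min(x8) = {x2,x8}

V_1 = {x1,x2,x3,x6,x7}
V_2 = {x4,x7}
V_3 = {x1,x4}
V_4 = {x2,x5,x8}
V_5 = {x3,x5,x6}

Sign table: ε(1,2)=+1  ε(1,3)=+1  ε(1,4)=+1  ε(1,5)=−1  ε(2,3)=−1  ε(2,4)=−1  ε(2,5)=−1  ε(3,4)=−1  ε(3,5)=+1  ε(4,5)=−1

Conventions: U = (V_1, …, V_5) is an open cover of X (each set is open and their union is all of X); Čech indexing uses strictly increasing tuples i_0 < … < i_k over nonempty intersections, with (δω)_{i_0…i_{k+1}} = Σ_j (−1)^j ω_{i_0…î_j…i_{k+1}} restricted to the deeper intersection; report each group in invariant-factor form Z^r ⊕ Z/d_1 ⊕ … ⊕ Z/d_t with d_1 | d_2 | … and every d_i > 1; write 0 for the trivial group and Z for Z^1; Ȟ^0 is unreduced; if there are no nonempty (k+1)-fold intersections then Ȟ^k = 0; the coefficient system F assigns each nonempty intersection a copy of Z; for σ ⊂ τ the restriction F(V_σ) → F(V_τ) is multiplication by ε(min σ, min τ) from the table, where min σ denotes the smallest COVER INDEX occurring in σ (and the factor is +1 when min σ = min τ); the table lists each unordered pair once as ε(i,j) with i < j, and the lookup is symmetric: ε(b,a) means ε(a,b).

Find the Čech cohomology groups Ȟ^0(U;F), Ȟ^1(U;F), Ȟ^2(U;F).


nerve simplices:
  V12={x7} V13={x1} V14={x2} V15={x3,x6} V23={x4} V45={x5}
C dims 5,6; δ0: rk 5, SNF 1^4·2
degree 0: 5−5−0 = 0 → Ȟ^0 ≅ 0
degree 1: 6−0−5 = 1 plus torsion [2] → Ȟ^1 ≅ Z ⊕ Z/2
degree 2: 0−0−0 = 0 → Ȟ^2 ≅ 0

Ȟ^0(U;F) ≅ 0, Ȟ^1(U;F) ≅ Z ⊕ Z/2, Ȟ^2(U;F) ≅ 0


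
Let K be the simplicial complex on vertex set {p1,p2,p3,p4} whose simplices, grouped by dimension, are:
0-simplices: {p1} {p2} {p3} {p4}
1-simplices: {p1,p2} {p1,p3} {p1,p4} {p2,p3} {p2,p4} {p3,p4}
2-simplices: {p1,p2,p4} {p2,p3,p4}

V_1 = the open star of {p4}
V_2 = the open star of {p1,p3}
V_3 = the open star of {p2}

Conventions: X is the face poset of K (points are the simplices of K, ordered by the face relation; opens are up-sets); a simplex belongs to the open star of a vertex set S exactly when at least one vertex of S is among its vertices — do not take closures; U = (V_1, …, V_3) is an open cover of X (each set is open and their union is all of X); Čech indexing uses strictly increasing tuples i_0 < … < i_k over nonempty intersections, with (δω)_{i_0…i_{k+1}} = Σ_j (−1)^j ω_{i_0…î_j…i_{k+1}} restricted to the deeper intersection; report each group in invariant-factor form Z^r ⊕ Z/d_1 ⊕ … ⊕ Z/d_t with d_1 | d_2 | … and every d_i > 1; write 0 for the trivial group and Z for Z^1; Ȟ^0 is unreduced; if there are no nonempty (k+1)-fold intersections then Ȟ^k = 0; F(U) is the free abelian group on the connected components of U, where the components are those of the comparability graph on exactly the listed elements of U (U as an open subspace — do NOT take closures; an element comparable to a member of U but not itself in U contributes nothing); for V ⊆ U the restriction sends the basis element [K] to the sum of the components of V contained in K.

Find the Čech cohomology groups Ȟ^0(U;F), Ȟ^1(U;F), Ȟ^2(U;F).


Ȟ^0(U;F) ≅ Z; Ȟ^1(U;F) ≅ Z; Ȟ^2(U;F) ≅ 0

nonempty intersections:
  V1={{p4},{p1,p4},{p2,p4},{p3,p4},{p1,p2,p4},{p2,p3,p4}} V2={{p1},{p3},{p1,p2},{p1,p3},{p1,p4},{p2,p3},{p3,p4},{p1,p2,p4},{p2,p3,p4}} V3={{p2},{p1,p2},{p2,p3},{p2,p4},{p1,p2,p4},{p2,p3,p4}}
  V12={{p1,p4},{p3,p4},{p1,p2,p4},{p2,p3,p4}} V13={{p2,p4},{p1,p2,p4},{p2,p3,p4}} V23={{p1,p2},{p2,p3},{p1,p2,p4},{p2,p3,p4}}
  V123={{p1,p2,p4},{p2,p3,p4}}
components per intersection:
  V1: {{p4},{p1,p4},{p2,p4},{p3,p4},{p1,p2,p4},{p2,p3,p4}}
  V2: {{p1},{p3},{p1,p2},{p1,p3},{p1,p4},{p2,p3},{p3,p4},{p1,p2,p4},{p2,p3,p4}}
  V3: {{p2},{p1,p2},{p2,p3},{p2,p4},{p1,p2,p4},{p2,p3,p4}}
  V12: {{p1,p4},{p1,p2,p4}} {{p3,p4},{p2,p3,p4}}
  V13: {{p2,p4},{p1,p2,p4},{p2,p3,p4}}
  V23: {{p1,p2},{p1,p2,p4}} {{p2,p3},{p2,p3,p4}}
  V123: {{p1,p2,p4}} {{p2,p3,p4}}
C dims 3,5,2; δ0: rk 2, SNF 1^2; δ1: rk 2, SNF 1^2
Ȟ^0: (3−2)−0=1 ⇒ Z
Ȟ^1: (5−2)−2=1 ⇒ Z
Ȟ^2: (2−0)−2=0 ⇒ 0


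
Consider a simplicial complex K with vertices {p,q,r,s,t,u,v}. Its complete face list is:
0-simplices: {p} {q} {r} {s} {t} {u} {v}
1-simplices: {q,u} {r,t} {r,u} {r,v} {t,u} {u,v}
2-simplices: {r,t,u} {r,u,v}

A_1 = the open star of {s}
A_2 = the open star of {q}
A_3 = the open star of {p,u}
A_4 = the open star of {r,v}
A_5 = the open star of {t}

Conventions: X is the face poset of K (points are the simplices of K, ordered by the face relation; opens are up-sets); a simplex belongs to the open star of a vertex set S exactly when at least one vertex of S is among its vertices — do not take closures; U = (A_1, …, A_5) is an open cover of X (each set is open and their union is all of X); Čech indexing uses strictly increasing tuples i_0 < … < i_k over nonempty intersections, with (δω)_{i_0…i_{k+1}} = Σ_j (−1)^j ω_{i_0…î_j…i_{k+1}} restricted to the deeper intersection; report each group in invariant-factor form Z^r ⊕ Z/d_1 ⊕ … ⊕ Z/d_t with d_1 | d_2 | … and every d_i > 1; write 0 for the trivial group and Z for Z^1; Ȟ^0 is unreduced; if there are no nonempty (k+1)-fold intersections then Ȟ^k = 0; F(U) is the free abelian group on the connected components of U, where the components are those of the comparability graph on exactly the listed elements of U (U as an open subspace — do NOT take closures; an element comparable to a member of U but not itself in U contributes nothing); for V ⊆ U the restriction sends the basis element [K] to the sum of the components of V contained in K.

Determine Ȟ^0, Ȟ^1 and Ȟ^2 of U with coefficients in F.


Ȟ^0 = Z^3; Ȟ^1 = 0; Ȟ^2 = 0

nerve of the cover:
  A1={{s}} A2={{q},{q,u}} A3={{p},{u},{q,u},{r,u},{t,u},{u,v},{r,t,u},{r,u,v}} A4={{r},{v},{r,t},{r,u},{r,v},{u,v},{r,t,u},{r,u,v}} A5={{t},{r,t},{t,u},{r,t,u}}
  A23={{q,u}} A34={{r,u},{u,v},{r,t,u},{r,u,v}} A35={{t,u},{r,t,u}} A45={{r,t},{r,t,u}}
  A345={{r,t,u}}
components per intersection:
  A1: {{s}}
  A2: {{q},{q,u}}
  A3: {{p}} {{u},{q,u},{r,u},{t,u},{u,v},{r,t,u},{r,u,v}}
  A4: {{r},{v},{r,t},{r,u},{r,v},{u,v},{r,t,u},{r,u,v}}
  A5: {{t},{r,t},{t,u},{r,t,u}}
  A23: {{q,u}}
  A34: {{r,u},{u,v},{r,t,u},{r,u,v}}
  A35: {{t,u},{r,t,u}}
  A45: {{r,t},{r,t,u}}
  A345: {{r,t,u}}
C dims 6,4,1; δ0: rk 3, SNF 1^3; δ1: rk 1, SNF 1^1
Ȟ^0 = (6 − 3) − 0 = 3, so Ȟ^0 ≅ Z^3
Ȟ^1 = (4 − 1) − 3 = 0, so Ȟ^1 ≅ 0
Ȟ^2 = (1 − 0) − 1 = 0, so Ȟ^2 ≅ 0


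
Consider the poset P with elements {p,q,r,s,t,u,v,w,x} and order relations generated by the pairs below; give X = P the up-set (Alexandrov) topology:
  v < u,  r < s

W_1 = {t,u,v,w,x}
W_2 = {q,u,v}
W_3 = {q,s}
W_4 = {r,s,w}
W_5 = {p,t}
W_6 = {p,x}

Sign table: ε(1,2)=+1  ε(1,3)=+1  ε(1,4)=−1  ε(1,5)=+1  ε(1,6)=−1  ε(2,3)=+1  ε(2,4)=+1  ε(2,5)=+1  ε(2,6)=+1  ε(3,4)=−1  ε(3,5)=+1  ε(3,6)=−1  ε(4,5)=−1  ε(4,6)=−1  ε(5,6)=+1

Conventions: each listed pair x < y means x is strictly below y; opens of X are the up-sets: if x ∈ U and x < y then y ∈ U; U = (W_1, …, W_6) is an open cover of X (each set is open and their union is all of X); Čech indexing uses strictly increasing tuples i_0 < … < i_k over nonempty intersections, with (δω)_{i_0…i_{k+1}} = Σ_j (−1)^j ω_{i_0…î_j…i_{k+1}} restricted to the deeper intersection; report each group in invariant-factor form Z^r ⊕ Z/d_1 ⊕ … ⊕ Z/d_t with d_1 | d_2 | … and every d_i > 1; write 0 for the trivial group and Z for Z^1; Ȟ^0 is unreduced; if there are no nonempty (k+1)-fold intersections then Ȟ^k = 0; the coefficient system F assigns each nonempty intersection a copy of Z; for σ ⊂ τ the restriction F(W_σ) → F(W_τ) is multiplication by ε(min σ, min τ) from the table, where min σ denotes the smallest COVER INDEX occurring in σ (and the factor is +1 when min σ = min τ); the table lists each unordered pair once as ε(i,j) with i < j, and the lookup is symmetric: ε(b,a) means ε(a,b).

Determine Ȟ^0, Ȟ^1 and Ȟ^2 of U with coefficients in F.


Ȟ^0 = 0,  Ȟ^1 = Z ⊕ Z/2,  Ȟ^2 = 0

nonempty overlaps:
  W12={u,v} W14={w} W15={t} W16={x} W23={q} W34={s} W56={p}
C dims 6,7; δ0: rk 6, SNF 1^5·2
degree 0: 6−6−0 = 0 → Ȟ^0 ≅ 0
degree 1: 7−0−6 = 1 plus torsion [2] → Ȟ^1 ≅ Z ⊕ Z/2
degree 2: 0−0−0 = 0 → Ȟ^2 ≅ 0


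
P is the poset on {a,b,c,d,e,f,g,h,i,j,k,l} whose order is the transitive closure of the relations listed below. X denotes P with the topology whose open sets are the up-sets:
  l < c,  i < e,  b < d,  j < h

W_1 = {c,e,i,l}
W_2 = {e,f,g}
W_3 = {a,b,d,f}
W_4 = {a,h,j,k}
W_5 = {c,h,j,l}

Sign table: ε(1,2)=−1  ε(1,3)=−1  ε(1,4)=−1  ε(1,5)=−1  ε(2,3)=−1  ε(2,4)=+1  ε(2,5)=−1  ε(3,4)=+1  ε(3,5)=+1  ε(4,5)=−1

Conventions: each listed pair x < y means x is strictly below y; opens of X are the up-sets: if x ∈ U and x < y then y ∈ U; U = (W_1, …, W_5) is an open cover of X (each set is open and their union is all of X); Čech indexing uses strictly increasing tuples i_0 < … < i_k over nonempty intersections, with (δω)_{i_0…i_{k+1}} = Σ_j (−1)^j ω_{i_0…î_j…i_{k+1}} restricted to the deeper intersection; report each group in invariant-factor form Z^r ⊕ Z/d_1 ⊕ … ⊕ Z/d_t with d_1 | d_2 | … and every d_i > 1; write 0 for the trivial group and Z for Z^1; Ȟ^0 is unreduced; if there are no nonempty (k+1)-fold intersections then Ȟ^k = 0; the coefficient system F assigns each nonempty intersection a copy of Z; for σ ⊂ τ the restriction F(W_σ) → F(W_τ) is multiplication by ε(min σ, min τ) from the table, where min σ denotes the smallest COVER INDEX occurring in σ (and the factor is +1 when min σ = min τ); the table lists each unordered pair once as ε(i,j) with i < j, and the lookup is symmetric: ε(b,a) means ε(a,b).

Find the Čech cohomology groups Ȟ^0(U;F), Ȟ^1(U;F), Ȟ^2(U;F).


cover nerve:
  W12={e} W15={c,l} W23={f} W34={a} W45={h,j}
C dims 5,5; δ0: rk 4, SNF 1^4
Ȟ^0: (5−4)−0=1 ⇒ Z
Ȟ^1: (5−0)−4=1 ⇒ Z
Ȟ^2: (0−0)−0=0 ⇒ 0

Ȟ^0 = Z,  Ȟ^1 = Z,  Ȟ^2 = 0


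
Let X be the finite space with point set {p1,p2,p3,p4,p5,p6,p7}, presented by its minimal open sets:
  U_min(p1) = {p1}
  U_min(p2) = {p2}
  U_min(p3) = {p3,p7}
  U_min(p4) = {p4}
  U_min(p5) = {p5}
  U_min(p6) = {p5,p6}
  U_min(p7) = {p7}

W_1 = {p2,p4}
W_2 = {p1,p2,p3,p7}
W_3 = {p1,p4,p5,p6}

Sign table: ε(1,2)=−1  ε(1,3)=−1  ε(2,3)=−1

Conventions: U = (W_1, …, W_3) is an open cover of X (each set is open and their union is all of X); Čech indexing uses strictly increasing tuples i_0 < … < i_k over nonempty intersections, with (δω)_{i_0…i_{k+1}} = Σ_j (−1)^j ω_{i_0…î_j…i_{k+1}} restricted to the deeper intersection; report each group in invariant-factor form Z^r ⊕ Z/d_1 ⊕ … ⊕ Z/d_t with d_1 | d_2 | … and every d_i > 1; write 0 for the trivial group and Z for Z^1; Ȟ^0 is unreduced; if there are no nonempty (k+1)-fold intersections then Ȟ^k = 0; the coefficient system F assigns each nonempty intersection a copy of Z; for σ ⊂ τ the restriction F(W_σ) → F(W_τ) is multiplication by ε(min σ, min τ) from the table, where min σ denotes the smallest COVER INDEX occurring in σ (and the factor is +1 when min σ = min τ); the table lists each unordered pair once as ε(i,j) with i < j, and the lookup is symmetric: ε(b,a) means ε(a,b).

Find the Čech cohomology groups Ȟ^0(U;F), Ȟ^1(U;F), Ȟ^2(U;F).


Ȟ^0(U;F) ≅ 0, Ȟ^1(U;F) ≅ Z/2, Ȟ^2(U;F) ≅ 0

nonempty intersections:
  W12={p2} W13={p4} W23={p1}
C dims 3,3; δ0: rk 3, SNF 1^2·2
Ȟ^0: (3−3)−0=0 ⇒ 0
Ȟ^1: (3−0)−3=0 plus torsion [2] ⇒ Z/2
Ȟ^2: (0−0)−0=0 ⇒ 0
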